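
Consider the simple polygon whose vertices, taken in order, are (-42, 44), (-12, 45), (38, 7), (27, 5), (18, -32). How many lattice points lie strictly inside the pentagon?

2327

By the shoelace formula, twice the signed area is |((-42)·45 − (-12)·44) + ((-12)·7 − 38·45) + (38·5 − 27·7) + (27·(-32) − 18·5) + (18·44 − (-42)·(-32))| = 4661, so the area is 2330.5.
Along each edge there are gcd(|Δx|,|Δy|)+1 lattice points, so counting each shared vertex once the boundary has gcd(30,1) + gcd(50,38) + gcd(11,2) + gcd(9,37) + gcd(60,76) = 1+2+1+1+4 = 9.
By Pick's theorem A = I + B/2 − 1, so I = 2330.5 − 9/2 + 1 = 2327.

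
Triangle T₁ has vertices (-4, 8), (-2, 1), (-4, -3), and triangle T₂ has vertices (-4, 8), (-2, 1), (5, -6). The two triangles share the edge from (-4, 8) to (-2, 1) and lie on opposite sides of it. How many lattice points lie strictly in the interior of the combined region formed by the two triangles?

19

The union is the simple quadrilateral with vertices (-4, 8), (-4, -3), (-2, 1), (5, -6) in order.
By the shoelace formula, twice the signed area is |((-4)·(-3) − (-4)·8) + ((-4)·1 − (-2)·(-3)) + ((-2)·(-6) − 5·1) + (5·8 − (-4)·(-6))| = 57, so the area is 28.5.
Summing gcd(|Δx|,|Δy|) over the edges gives the boundary count: gcd(0,11) + gcd(2,4) + gcd(7,7) + gcd(9,14) = 11+2+7+1 = 21.
By Pick's theorem I = A − B/2 + 1 = 28.5 − 21/2 + 1 = 19.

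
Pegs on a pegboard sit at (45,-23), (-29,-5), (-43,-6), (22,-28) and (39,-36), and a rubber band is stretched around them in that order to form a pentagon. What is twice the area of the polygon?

1426

The shoelace formula gives twice the area as |(45·(-5) − (-29)·(-23)) + ((-29)·(-6) − (-43)·(-5)) + ((-43)·(-28) − 22·(-6)) + (22·(-36) − 39·(-28)) + (39·(-23) − 45·(-36))| = 1426, so the area is 713.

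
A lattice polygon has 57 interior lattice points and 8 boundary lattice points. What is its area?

60

Pick's theorem states A = I + B/2 − 1, so A = 57 + 8/2 − 1 = 60.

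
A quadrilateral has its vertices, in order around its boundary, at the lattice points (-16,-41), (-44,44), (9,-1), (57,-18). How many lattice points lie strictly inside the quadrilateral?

Using the shoelace formula, 2A = |((-16)·44 − (-44)·(-41)) + ((-44)·(-1) − 9·44) + (9·(-18) − 57·(-1)) + (57·(-41) − (-16)·(-18))| = 5590, so the area is 2795.
The number of boundary lattice points is Σ gcd(|Δx|,|Δy|) = gcd(28,85) + gcd(53,45) + gcd(48,17) + gcd(73,23) = 1+1+1+1 = 4.
By Pick's theorem A = I + B/2 − 1, so I = 2795 − 4/2 + 1 = 2794.

2794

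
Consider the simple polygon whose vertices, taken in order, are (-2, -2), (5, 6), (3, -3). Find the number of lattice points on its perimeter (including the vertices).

3

Summing gcd(|Δx|,|Δy|) over the edges gives the boundary count: gcd(7,8) + gcd(2,9) + gcd(5,1) = 1+1+1 = 3.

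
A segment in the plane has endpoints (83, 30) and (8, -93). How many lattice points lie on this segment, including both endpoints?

The number of lattice points on a segment between lattice points is gcd(|Δx|,|Δy|) + 1 = gcd(75,123) + 1 = 3 + 1 = 4.

4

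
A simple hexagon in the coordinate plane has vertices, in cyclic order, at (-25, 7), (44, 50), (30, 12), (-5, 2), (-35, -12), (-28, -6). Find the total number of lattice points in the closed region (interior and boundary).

1383

The shoelace formula gives twice the area as |[(-25)·50 − 44·7] + [44·12 − 30·50] + [30·2 − (-5)·12] + [(-5)·(-12) − (-35)·2] + [(-35)·(-6) − (-28)·(-12)] + [(-28)·7 − (-25)·(-6)]| = 2752, so the area is 1376.
Along each edge there are gcd(|Δx|,|Δy|)+1 lattice points, so counting each shared vertex once the boundary has gcd(69,43) + gcd(14,38) + gcd(35,10) + gcd(30,14) + gcd(7,6) + gcd(3,13) = 1+2+5+2+1+1 = 12.
Pick's theorem gives I = A − B/2 + 1 = 1376 − 12/2 + 1 = 1371, so the closed region contains I + B = 1371 + 12 = 1383 lattice points.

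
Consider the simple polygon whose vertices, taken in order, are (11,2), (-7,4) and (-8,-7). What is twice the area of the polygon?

The shoelace formula gives twice the area as |(11·4 − (-7)·2) + ((-7)·(-7) − (-8)·4) + ((-8)·2 − 11·(-7))| = 200, so the area is 100.

200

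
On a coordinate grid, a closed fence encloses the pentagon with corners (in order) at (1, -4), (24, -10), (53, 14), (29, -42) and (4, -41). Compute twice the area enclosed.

2676

By the shoelace formula, twice the signed area is |[1·(-10) − 24·(-4)] + [24·14 − 53·(-10)] + [53·(-42) − 29·14] + [29·(-41) − 4·(-42)] + [4·(-4) − 1·(-41)]| = 2676, so the area is 1338.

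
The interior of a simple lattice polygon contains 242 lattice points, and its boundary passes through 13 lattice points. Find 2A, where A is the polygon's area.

Pick's theorem states A = I + B/2 − 1, so A = 242 + 13/2 − 1 = 495/2.
Hence 2A = 495.

495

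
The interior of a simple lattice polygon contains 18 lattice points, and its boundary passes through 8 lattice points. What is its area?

21

Pick's theorem states A = I + B/2 − 1, so A = 18 + 8/2 − 1 = 21.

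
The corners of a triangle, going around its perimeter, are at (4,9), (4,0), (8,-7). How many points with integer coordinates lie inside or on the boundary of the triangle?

26

Using the shoelace formula, 2A = |[4·0 − 4·9] + [4·(-7) − 8·0] + [8·9 − 4·(-7)]| = 36, so the area is 18.
Summing gcd(|Δx|,|Δy|) over the edges gives the boundary count: gcd(0,9) + gcd(4,7) + gcd(4,16) = 9+1+4 = 14.
Pick's theorem gives I = A − B/2 + 1 = 18 − 14/2 + 1 = 12, so the closed region contains I + B = 12 + 14 = 26 lattice points.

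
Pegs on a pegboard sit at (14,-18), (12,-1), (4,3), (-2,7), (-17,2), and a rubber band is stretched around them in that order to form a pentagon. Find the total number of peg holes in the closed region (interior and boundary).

342

The shoelace formula gives twice the area as |[14·(-1) − 12·(-18)] + [12·3 − 4·(-1)] + [4·7 − (-2)·3] + [(-2)·2 − (-17)·7] + [(-17)·(-18) − 14·2]| = 669, so the area is 334.5.
The number of boundary lattice points is Σ gcd(|Δx|,|Δy|) = gcd(2,17) + gcd(8,4) + gcd(6,4) + gcd(15,5) + gcd(31,20) = 1+4+2+5+1 = 13.
Pick's theorem gives I = A − B/2 + 1 = 334.5 − 13/2 + 1 = 329, so the closed region contains I + B = 329 + 13 = 342 lattice points.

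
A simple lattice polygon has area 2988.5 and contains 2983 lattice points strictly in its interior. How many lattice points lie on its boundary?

13

Pick's theorem gives A = I + B/2 − 1, so B = 2(A − I + 1) = 2(2988.5 − 2983 + 1) = 13.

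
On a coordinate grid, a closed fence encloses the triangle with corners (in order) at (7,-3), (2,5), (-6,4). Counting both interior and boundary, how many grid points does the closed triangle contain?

By the shoelace formula, twice the signed area is |[7·5 − 2·(-3)] + [2·4 − (-6)·5] + [(-6)·(-3) − 7·4]| = 69, so the area is 69/2.
Summing gcd(|Δx|,|Δy|) over the edges gives the boundary count: gcd(5,8) + gcd(8,1) + gcd(13,7) = 1+1+1 = 3.
Pick's theorem gives I = A − B/2 + 1 = 69/2 − 3/2 + 1 = 34, so the closed region contains I + B = 34 + 3 = 37 lattice points.

37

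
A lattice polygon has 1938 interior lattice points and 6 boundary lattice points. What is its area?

1940

By Pick's theorem, A = I + B/2 − 1 = 1938 + 6/2 − 1 = 1940.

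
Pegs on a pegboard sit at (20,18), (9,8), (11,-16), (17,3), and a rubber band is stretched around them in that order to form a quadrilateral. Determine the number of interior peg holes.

156

Using the shoelace formula, 2A = |(20·8 − 9·18) + (9·(-16) − 11·8) + (11·3 − 17·(-16)) + (17·18 − 20·3)| = 317, so the area is 158.5.
The number of boundary lattice points is Σ gcd(|Δx|,|Δy|) = gcd(11,10) + gcd(2,24) + gcd(6,19) + gcd(3,15) = 1+2+1+3 = 7.
By Pick's theorem A = I + B/2 − 1, so I = 158.5 − 7/2 + 1 = 156.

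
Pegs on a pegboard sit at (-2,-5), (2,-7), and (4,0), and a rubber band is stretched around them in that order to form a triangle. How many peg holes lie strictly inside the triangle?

15

The shoelace formula gives twice the area as |((-2)·(-7) − 2·(-5)) + (2·0 − 4·(-7)) + (4·(-5) − (-2)·0)| = 32, so the area is 16.
The number of boundary lattice points is Σ gcd(|Δx|,|Δy|) = gcd(4,2) + gcd(2,7) + gcd(6,5) = 2+1+1 = 4.
Pick's theorem gives I = A − B/2 + 1 = 16 − 4/2 + 1 = 15.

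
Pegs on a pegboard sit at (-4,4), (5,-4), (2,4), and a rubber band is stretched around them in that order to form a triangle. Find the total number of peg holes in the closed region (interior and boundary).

29

The shoelace formula gives twice the area as |((-4)·(-4) − 5·4) + (5·4 − 2·(-4)) + (2·4 − (-4)·4)| = 48, so the area is 24.
The number of boundary lattice points is Σ gcd(|Δx|,|Δy|) = gcd(9,8) + gcd(3,8) + gcd(6,0) = 1+1+6 = 8.
Pick's theorem gives I = A − B/2 + 1 = 24 − 8/2 + 1 = 21, so the closed region contains I + B = 21 + 8 = 29 lattice points.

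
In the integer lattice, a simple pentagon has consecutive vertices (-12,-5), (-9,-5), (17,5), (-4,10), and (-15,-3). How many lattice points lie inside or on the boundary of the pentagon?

The shoelace formula gives twice the area as |((-12)·(-5) − (-9)·(-5)) + ((-9)·5 − 17·(-5)) + (17·10 − (-4)·5) + ((-4)·(-3) − (-15)·10) + ((-15)·(-5) − (-12)·(-3))| = 446, so the area is 223.
Along each edge there are gcd(|Δx|,|Δy|)+1 lattice points, so counting each shared vertex once the boundary has gcd(3,0) + gcd(26,10) + gcd(21,5) + gcd(11,13) + gcd(3,2) = 3+2+1+1+1 = 8.
Pick's theorem gives I = A − B/2 + 1 = 223 − 8/2 + 1 = 220, so the closed region contains I + B = 220 + 8 = 228 lattice points.

228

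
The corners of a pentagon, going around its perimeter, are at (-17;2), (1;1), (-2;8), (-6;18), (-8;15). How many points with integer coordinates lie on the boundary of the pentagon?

Summing gcd(|Δx|,|Δy|) over the edges gives the boundary count: gcd(18,1) + gcd(3,7) + gcd(4,10) + gcd(2,3) + gcd(9,13) = 1+1+2+1+1 = 6.

6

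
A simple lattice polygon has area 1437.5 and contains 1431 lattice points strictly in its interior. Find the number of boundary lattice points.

Pick's theorem gives A = I + B/2 − 1, so B = 2(A − I + 1) = 2(1437.5 − 1431 + 1) = 15.

15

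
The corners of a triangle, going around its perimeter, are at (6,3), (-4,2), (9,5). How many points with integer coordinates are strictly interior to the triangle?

8

The shoelace formula gives twice the area as |(6·2 − (-4)·3) + ((-4)·5 − 9·2) + (9·3 − 6·5)| = 17, so the area is 17/2.
Along each edge there are gcd(|Δx|,|Δy|)+1 lattice points, so counting each shared vertex once the boundary has gcd(10,1) + gcd(13,3) + gcd(3,2) = 1+1+1 = 3.
By Pick's theorem A = I + B/2 − 1, so I = 17/2 − 3/2 + 1 = 8.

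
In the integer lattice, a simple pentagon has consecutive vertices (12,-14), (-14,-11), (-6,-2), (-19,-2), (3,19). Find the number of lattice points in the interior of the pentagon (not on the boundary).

500

The shoelace formula gives twice the area as |[12·(-11) − (-14)·(-14)] + [(-14)·(-2) − (-6)·(-11)] + [(-6)·(-2) − (-19)·(-2)] + [(-19)·19 − 3·(-2)] + [3·(-14) − 12·19]| = 1017, so the area is 508.5.
Along each edge there are gcd(|Δx|,|Δy|)+1 lattice points, so counting each shared vertex once the boundary has gcd(26,3) + gcd(8,9) + gcd(13,0) + gcd(22,21) + gcd(9,33) = 1+1+13+1+3 = 19.
By Pick's theorem A = I + B/2 − 1, so I = 508.5 − 19/2 + 1 = 500.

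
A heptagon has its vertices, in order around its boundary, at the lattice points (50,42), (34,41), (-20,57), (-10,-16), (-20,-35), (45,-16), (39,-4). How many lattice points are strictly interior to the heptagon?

4233

The shoelace formula gives twice the area as |(50·41 − 34·42) + (34·57 − (-20)·41) + ((-20)·(-16) − (-10)·57) + ((-10)·(-35) − (-20)·(-16)) + ((-20)·(-16) − 45·(-35)) + (45·(-4) − 39·(-16)) + (39·42 − 50·(-4))| = 8477, so the area is 8477/2.
Along each edge there are gcd(|Δx|,|Δy|)+1 lattice points, so counting each shared vertex once the boundary has gcd(16,1) + gcd(54,16) + gcd(10,73) + gcd(10,19) + gcd(65,19) + gcd(6,12) + gcd(11,46) = 1+2+1+1+1+6+1 = 13.
By Pick's theorem A = I + B/2 − 1, so I = 8477/2 − 13/2 + 1 = 4233.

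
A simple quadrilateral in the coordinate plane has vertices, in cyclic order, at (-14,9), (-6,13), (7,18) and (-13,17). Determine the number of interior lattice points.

Using the shoelace formula, 2A = |[(-14)·13 − (-6)·9] + [(-6)·18 − 7·13] + [7·17 − (-13)·18] + [(-13)·9 − (-14)·17]| = 147, so the area is 73.5.
Summing gcd(|Δx|,|Δy|) over the edges gives the boundary count: gcd(8,4) + gcd(13,5) + gcd(20,1) + gcd(1,8) = 4+1+1+1 = 7.
Pick's theorem gives I = A − B/2 + 1 = 73.5 − 7/2 + 1 = 71.

71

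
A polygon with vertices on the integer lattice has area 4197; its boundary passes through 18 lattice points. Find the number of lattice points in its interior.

From Pick's theorem, I = A − B/2 + 1 = 4197 − 18/2 + 1 = 4189.

4189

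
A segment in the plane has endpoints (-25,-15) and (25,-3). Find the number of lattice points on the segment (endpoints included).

The number of lattice points on a segment between lattice points is gcd(|Δx|,|Δy|) + 1 = gcd(50,12) + 1 = 2 + 1 = 3.

3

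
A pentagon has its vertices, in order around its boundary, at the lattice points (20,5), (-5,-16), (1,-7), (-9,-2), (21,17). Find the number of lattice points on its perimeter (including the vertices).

Along each edge there are gcd(|Δx|,|Δy|)+1 lattice points, so counting each shared vertex once the boundary has gcd(25,21) + gcd(6,9) + gcd(10,5) + gcd(30,19) + gcd(1,12) = 1+3+5+1+1 = 11.

11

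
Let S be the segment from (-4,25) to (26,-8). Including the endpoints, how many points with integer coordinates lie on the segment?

4

The number of lattice points on a segment between lattice points is gcd(|Δx|,|Δy|) + 1 = gcd(30,33) + 1 = 3 + 1 = 4.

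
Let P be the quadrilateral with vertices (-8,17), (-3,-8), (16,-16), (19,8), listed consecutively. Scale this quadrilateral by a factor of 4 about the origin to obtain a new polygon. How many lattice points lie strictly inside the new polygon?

The shoelace formula gives twice the area as |((-8)·(-8) − (-3)·17) + ((-3)·(-16) − 16·(-8)) + (16·8 − 19·(-16)) + (19·17 − (-8)·8)| = 1110, so the area is 555.
The number of boundary lattice points is Σ gcd(|Δx|,|Δy|) = gcd(5,25) + gcd(19,8) + gcd(3,24) + gcd(27,9) = 5+1+3+9 = 18.
Scaling by 4 multiplies the area by 4² = 16 (so the new area is 8880) and multiplies the boundary lattice-point count by 4, giving 72.
By Pick's theorem, the interior count of the dilated polygon is 8880 − 72/2 + 1 = 8845.

8845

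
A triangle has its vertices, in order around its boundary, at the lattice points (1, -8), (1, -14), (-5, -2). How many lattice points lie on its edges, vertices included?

18

The number of boundary lattice points is Σ gcd(|Δx|,|Δy|) = gcd(0,6) + gcd(6,12) + gcd(6,6) = 6+6+6 = 18.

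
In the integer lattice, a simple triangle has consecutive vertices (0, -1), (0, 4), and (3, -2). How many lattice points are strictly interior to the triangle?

4

Using the shoelace formula, 2A = |[0·4 − 0·(-1)] + [0·(-2) − 3·4] + [3·(-1) − 0·(-2)]| = 15, so the area is 15/2.
Summing gcd(|Δx|,|Δy|) over the edges gives the boundary count: gcd(0,5) + gcd(3,6) + gcd(3,1) = 5+3+1 = 9.
Pick's theorem gives I = A − B/2 + 1 = 15/2 − 9/2 + 1 = 4.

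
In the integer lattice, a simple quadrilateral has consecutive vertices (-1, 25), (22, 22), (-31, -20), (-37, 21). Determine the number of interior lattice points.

1310

By the shoelace formula, twice the signed area is |((-1)·22 − 22·25) + (22·(-20) − (-31)·22) + ((-31)·21 − (-37)·(-20)) + ((-37)·25 − (-1)·21)| = 2625, so the area is 2625/2.
The number of boundary lattice points is Σ gcd(|Δx|,|Δy|) = gcd(23,3) + gcd(53,42) + gcd(6,41) + gcd(36,4) = 1+1+1+4 = 7.
By Pick's theorem A = I + B/2 − 1, so I = 2625/2 − 7/2 + 1 = 1310.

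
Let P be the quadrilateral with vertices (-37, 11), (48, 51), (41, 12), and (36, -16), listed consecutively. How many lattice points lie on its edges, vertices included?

The number of boundary lattice points is Σ gcd(|Δx|,|Δy|) = gcd(85,40) + gcd(7,39) + gcd(5,28) + gcd(73,27) = 5+1+1+1 = 8.

8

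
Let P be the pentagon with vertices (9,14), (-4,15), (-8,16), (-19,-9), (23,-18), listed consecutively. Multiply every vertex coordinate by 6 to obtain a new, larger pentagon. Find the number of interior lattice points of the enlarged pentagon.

Using the shoelace formula, 2A = |[9·15 − (-4)·14] + [(-4)·16 − (-8)·15] + [(-8)·(-9) − (-19)·16] + [(-19)·(-18) − 23·(-9)] + [23·14 − 9·(-18)]| = 1656, so the area is 828.
Along each edge there are gcd(|Δx|,|Δy|)+1 lattice points, so counting each shared vertex once the boundary has gcd(13,1) + gcd(4,1) + gcd(11,25) + gcd(42,9) + gcd(14,32) = 1+1+1+3+2 = 8.
Scaling by 6 multiplies the area by 6² = 36 (so the new area is 29808) and multiplies the boundary lattice-point count by 6, giving 48.
By Pick's theorem, the interior count of the dilated polygon is 29808 − 48/2 + 1 = 29785.

29785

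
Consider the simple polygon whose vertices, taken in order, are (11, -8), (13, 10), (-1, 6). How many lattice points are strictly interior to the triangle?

120

Using the shoelace formula, 2A = |(11·10 − 13·(-8)) + (13·6 − (-1)·10) + ((-1)·(-8) − 11·6)| = 244, so the area is 122.
Summing gcd(|Δx|,|Δy|) over the edges gives the boundary count: gcd(2,18) + gcd(14,4) + gcd(12,14) = 2+2+2 = 6.
Pick's theorem gives I = A − B/2 + 1 = 122 − 6/2 + 1 = 120.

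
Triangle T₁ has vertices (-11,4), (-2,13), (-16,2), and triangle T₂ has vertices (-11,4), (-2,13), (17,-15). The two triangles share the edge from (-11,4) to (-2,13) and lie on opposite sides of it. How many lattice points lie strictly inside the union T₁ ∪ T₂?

224

The union is the simple quadrilateral with vertices (-11,4), (-16,2), (-2,13), (17,-15) in order.
Using the shoelace formula, 2A = |[(-11)·2 − (-16)·4] + [(-16)·13 − (-2)·2] + [(-2)·(-15) − 17·13] + [17·4 − (-11)·(-15)]| = 450, so the area is 225.
Summing gcd(|Δx|,|Δy|) over the edges gives the boundary count: gcd(5,2) + gcd(14,11) + gcd(19,28) + gcd(28,19) = 1+1+1+1 = 4.
By Pick's theorem I = A − B/2 + 1 = 225 − 4/2 + 1 = 224.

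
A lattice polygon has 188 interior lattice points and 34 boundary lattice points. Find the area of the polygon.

204

Pick's theorem states A = I + B/2 − 1, so A = 188 + 34/2 − 1 = 204.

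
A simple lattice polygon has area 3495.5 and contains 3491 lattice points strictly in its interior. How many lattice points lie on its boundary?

Pick's theorem gives A = I + B/2 − 1, so B = 2(A − I + 1) = 2(3495.5 − 3491 + 1) = 11.

11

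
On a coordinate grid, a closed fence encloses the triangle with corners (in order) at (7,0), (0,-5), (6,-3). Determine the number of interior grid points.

7

The shoelace formula gives twice the area as |(7·(-5) − 0·0) + (0·(-3) − 6·(-5)) + (6·0 − 7·(-3))| = 16, so the area is 8.
Along each edge there are gcd(|Δx|,|Δy|)+1 lattice points, so counting each shared vertex once the boundary has gcd(7,5) + gcd(6,2) + gcd(1,3) = 1+2+1 = 4.
Pick's theorem gives I = A − B/2 + 1 = 8 − 4/2 + 1 = 7.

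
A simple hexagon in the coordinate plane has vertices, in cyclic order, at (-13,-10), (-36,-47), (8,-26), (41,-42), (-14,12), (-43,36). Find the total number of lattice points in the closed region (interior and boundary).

By the shoelace formula, twice the signed area is |[(-13)·(-47) − (-36)·(-10)] + [(-36)·(-26) − 8·(-47)] + [8·(-42) − 41·(-26)] + [41·12 − (-14)·(-42)] + [(-14)·36 − (-43)·12] + [(-43)·(-10) − (-13)·36]| = 3107, so the area is 1553.5.
Along each edge there are gcd(|Δx|,|Δy|)+1 lattice points, so counting each shared vertex once the boundary has gcd(23,37) + gcd(44,21) + gcd(33,16) + gcd(55,54) + gcd(29,24) + gcd(30,46) = 1+1+1+1+1+2 = 7.
Pick's theorem gives I = A − B/2 + 1 = 1553.5 − 7/2 + 1 = 1551, so the closed region contains I + B = 1551 + 7 = 1558 lattice points.

1558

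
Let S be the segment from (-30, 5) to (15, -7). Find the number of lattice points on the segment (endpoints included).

4

The number of lattice points on a segment between lattice points is gcd(|Δx|,|Δy|) + 1 = gcd(45,12) + 1 = 3 + 1 = 4.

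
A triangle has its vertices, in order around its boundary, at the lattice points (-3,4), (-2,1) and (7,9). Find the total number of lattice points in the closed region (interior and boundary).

22

By the shoelace formula, twice the signed area is |((-3)·1 − (-2)·4) + ((-2)·9 − 7·1) + (7·4 − (-3)·9)| = 35, so the area is 35/2.
The number of boundary lattice points is Σ gcd(|Δx|,|Δy|) = gcd(1,3) + gcd(9,8) + gcd(10,5) = 1+1+5 = 7.
Pick's theorem gives I = A − B/2 + 1 = 35/2 − 7/2 + 1 = 15, so the closed region contains I + B = 15 + 7 = 22 lattice points.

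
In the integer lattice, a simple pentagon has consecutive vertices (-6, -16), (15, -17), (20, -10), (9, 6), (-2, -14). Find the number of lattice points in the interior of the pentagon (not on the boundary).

The shoelace formula gives twice the area as |[(-6)·(-17) − 15·(-16)] + [15·(-10) − 20·(-17)] + [20·6 − 9·(-10)] + [9·(-14) − (-2)·6] + [(-2)·(-16) − (-6)·(-14)]| = 576, so the area is 288.
Along each edge there are gcd(|Δx|,|Δy|)+1 lattice points, so counting each shared vertex once the boundary has gcd(21,1) + gcd(5,7) + gcd(11,16) + gcd(11,20) + gcd(4,2) = 1+1+1+1+2 = 6.
By Pick's theorem A = I + B/2 − 1, so I = 288 − 6/2 + 1 = 286.

286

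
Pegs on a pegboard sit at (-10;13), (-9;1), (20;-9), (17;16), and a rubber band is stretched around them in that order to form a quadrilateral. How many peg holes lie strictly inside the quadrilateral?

By the shoelace formula, twice the signed area is |[(-10)·1 − (-9)·13] + [(-9)·(-9) − 20·1] + [20·16 − 17·(-9)] + [17·13 − (-10)·16]| = 1022, so the area is 511.
The number of boundary lattice points is Σ gcd(|Δx|,|Δy|) = gcd(1,12) + gcd(29,10) + gcd(3,25) + gcd(27,3) = 1+1+1+3 = 6.
Pick's theorem gives I = A − B/2 + 1 = 511 − 6/2 + 1 = 509.

509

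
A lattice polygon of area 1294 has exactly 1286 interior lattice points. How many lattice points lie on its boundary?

Pick's theorem gives A = I + B/2 − 1, so B = 2(A − I + 1) = 2(1294 − 1286 + 1) = 18.

18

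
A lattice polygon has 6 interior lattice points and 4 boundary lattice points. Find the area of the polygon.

Pick's theorem states A = I + B/2 − 1, so A = 6 + 4/2 − 1 = 7.

7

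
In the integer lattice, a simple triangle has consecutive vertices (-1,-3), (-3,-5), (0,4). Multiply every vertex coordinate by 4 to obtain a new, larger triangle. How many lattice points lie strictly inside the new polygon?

Using the shoelace formula, 2A = |((-1)·(-5) − (-3)·(-3)) + ((-3)·4 − 0·(-5)) + (0·(-3) − (-1)·4)| = 12, so the area is 6.
The number of boundary lattice points is Σ gcd(|Δx|,|Δy|) = gcd(2,2) + gcd(3,9) + gcd(1,7) = 2+3+1 = 6.
Scaling by 4 multiplies the area by 4² = 16 (so the new area is 96) and multiplies the boundary lattice-point count by 4, giving 24.
By Pick's theorem, the interior count of the dilated polygon is 96 − 24/2 + 1 = 85.

85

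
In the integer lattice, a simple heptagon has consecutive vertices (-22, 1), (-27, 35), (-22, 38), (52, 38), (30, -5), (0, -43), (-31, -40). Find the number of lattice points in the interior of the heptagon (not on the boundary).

4333

The shoelace formula gives twice the area as |[(-22)·35 − (-27)·1] + [(-27)·38 − (-22)·35] + [(-22)·38 − 52·38] + [52·(-5) − 30·38] + [30·(-43) − 0·(-5)] + [0·(-40) − (-31)·(-43)] + [(-31)·1 − (-22)·(-40)]| = 8745, so the area is 8745/2.
Along each edge there are gcd(|Δx|,|Δy|)+1 lattice points, so counting each shared vertex once the boundary has gcd(5,34) + gcd(5,3) + gcd(74,0) + gcd(22,43) + gcd(30,38) + gcd(31,3) + gcd(9,41) = 1+1+74+1+2+1+1 = 81.
By Pick's theorem A = I + B/2 − 1, so I = 8745/2 − 81/2 + 1 = 4333.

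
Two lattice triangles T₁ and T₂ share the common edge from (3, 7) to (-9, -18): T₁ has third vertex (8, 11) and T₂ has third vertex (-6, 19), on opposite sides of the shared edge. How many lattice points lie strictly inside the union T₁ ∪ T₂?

The union is the simple quadrilateral with vertices (3, 7), (8, 11), (-9, -18), (-6, 19) in order.
By the shoelace formula, twice the signed area is |(3·11 − 8·7) + (8·(-18) − (-9)·11) + ((-9)·19 − (-6)·(-18)) + ((-6)·7 − 3·19)| = 446, so the area is 223.
Summing gcd(|Δx|,|Δy|) over the edges gives the boundary count: gcd(5,4) + gcd(17,29) + gcd(3,37) + gcd(9,12) = 1+1+1+3 = 6.
By Pick's theorem I = A − B/2 + 1 = 223 − 6/2 + 1 = 221.

221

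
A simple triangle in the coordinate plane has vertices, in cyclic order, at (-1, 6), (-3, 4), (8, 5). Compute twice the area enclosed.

By the shoelace formula, twice the signed area is |[(-1)·4 − (-3)·6] + [(-3)·5 − 8·4] + [8·6 − (-1)·5]| = 20, so the area is 10.

20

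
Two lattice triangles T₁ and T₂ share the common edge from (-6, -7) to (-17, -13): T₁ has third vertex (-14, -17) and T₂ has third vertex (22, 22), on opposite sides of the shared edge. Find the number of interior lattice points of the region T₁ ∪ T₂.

105

The union is the simple quadrilateral with vertices (-6, -7), (-14, -17), (-17, -13), (22, 22) in order.
The shoelace formula gives twice the area as |[(-6)·(-17) − (-14)·(-7)] + [(-14)·(-13) − (-17)·(-17)] + [(-17)·22 − 22·(-13)] + [22·(-7) − (-6)·22]| = 213, so the area is 106.5.
Summing gcd(|Δx|,|Δy|) over the edges gives the boundary count: gcd(8,10) + gcd(3,4) + gcd(39,35) + gcd(28,29) = 2+1+1+1 = 5.
By Pick's theorem I = A − B/2 + 1 = 106.5 − 5/2 + 1 = 105.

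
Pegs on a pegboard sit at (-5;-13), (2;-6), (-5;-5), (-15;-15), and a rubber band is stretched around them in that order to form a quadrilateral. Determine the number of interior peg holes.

By the shoelace formula, twice the signed area is |[(-5)·(-6) − 2·(-13)] + [2·(-5) − (-5)·(-6)] + [(-5)·(-15) − (-15)·(-5)] + [(-15)·(-13) − (-5)·(-15)]| = 136, so the area is 68.
Along each edge there are gcd(|Δx|,|Δy|)+1 lattice points, so counting each shared vertex once the boundary has gcd(7,7) + gcd(7,1) + gcd(10,10) + gcd(10,2) = 7+1+10+2 = 20.
Pick's theorem gives I = A − B/2 + 1 = 68 − 20/2 + 1 = 59.

59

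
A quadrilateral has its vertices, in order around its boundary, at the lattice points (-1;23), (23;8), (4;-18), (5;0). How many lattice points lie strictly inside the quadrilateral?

Using the shoelace formula, 2A = |[(-1)·8 − 23·23] + [23·(-18) − 4·8] + [4·0 − 5·(-18)] + [5·23 − (-1)·0]| = 778, so the area is 389.
Summing gcd(|Δx|,|Δy|) over the edges gives the boundary count: gcd(24,15) + gcd(19,26) + gcd(1,18) + gcd(6,23) = 3+1+1+1 = 6.
Pick's theorem gives I = A − B/2 + 1 = 389 − 6/2 + 1 = 387.

387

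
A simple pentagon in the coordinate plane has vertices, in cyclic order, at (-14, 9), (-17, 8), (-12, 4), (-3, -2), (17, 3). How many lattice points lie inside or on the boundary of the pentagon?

By the shoelace formula, twice the signed area is |((-14)·8 − (-17)·9) + ((-17)·4 − (-12)·8) + ((-12)·(-2) − (-3)·4) + ((-3)·3 − 17·(-2)) + (17·9 − (-14)·3)| = 325, so the area is 162.5.
Summing gcd(|Δx|,|Δy|) over the edges gives the boundary count: gcd(3,1) + gcd(5,4) + gcd(9,6) + gcd(20,5) + gcd(31,6) = 1+1+3+5+1 = 11.
Pick's theorem gives I = A − B/2 + 1 = 162.5 − 11/2 + 1 = 158, so the closed region contains I + B = 158 + 11 = 169 lattice points.

169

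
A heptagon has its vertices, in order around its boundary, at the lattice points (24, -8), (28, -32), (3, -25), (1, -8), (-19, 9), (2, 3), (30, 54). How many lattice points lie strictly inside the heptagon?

1436

By the shoelace formula, twice the signed area is |[24·(-32) − 28·(-8)] + [28·(-25) − 3·(-32)] + [3·(-8) − 1·(-25)] + [1·9 − (-19)·(-8)] + [(-19)·3 − 2·9] + [2·54 − 30·3] + [30·(-8) − 24·54]| = 2883, so the area is 2883/2.
Summing gcd(|Δx|,|Δy|) over the edges gives the boundary count: gcd(4,24) + gcd(25,7) + gcd(2,17) + gcd(20,17) + gcd(21,6) + gcd(28,51) + gcd(6,62) = 4+1+1+1+3+1+2 = 13.
Pick's theorem gives I = A − B/2 + 1 = 2883/2 − 13/2 + 1 = 1436.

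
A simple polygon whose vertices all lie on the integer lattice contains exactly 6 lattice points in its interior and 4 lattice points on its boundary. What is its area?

7

Pick's theorem states A = I + B/2 − 1, so A = 6 + 4/2 − 1 = 7.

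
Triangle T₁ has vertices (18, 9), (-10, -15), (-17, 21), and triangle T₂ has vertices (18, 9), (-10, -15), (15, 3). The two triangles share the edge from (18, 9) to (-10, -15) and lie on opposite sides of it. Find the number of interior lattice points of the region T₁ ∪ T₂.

The union is the simple quadrilateral with vertices (18, 9), (-17, 21), (-10, -15), (15, 3) in order.
By the shoelace formula, twice the signed area is |[18·21 − (-17)·9] + [(-17)·(-15) − (-10)·21] + [(-10)·3 − 15·(-15)] + [15·9 − 18·3]| = 1272, so the area is 636.
The number of boundary lattice points is Σ gcd(|Δx|,|Δy|) = gcd(35,12) + gcd(7,36) + gcd(25,18) + gcd(3,6) = 1+1+1+3 = 6.
By Pick's theorem I = A − B/2 + 1 = 636 − 6/2 + 1 = 634.

634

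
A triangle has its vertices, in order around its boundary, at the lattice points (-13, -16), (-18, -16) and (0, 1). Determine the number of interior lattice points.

By the shoelace formula, twice the signed area is |[(-13)·(-16) − (-18)·(-16)] + [(-18)·1 − 0·(-16)] + [0·(-16) − (-13)·1]| = 85, so the area is 85/2.
The number of boundary lattice points is Σ gcd(|Δx|,|Δy|) = gcd(5,0) + gcd(18,17) + gcd(13,17) = 5+1+1 = 7.
By Pick's theorem A = I + B/2 − 1, so I = 85/2 − 7/2 + 1 = 40.

40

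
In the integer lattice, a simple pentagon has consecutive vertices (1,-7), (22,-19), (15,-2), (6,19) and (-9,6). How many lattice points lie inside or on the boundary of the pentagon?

474

By the shoelace formula, twice the signed area is |(1·(-19) − 22·(-7)) + (22·(-2) − 15·(-19)) + (15·19 − 6·(-2)) + (6·6 − (-9)·19) + ((-9)·(-7) − 1·6)| = 937, so the area is 468.5.
Along each edge there are gcd(|Δx|,|Δy|)+1 lattice points, so counting each shared vertex once the boundary has gcd(21,12) + gcd(7,17) + gcd(9,21) + gcd(15,13) + gcd(10,13) = 3+1+3+1+1 = 9.
Pick's theorem gives I = A − B/2 + 1 = 468.5 − 9/2 + 1 = 465, so the closed region contains I + B = 465 + 9 = 474 lattice points.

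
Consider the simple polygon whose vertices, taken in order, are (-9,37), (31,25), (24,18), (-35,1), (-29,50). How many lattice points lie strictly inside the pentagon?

1546

The shoelace formula gives twice the area as |[(-9)·25 − 31·37] + [31·18 − 24·25] + [24·1 − (-35)·18] + [(-35)·50 − (-29)·1] + [(-29)·37 − (-9)·50]| = 3104, so the area is 1552.
The number of boundary lattice points is Σ gcd(|Δx|,|Δy|) = gcd(40,12) + gcd(7,7) + gcd(59,17) + gcd(6,49) + gcd(20,13) = 4+7+1+1+1 = 14.
By Pick's theorem A = I + B/2 − 1, so I = 1552 − 14/2 + 1 = 1546.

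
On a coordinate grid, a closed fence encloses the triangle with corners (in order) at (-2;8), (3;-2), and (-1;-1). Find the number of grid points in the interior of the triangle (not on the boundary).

15

By the shoelace formula, twice the signed area is |[(-2)·(-2) − 3·8] + [3·(-1) − (-1)·(-2)] + [(-1)·8 − (-2)·(-1)]| = 35, so the area is 17.5.
Summing gcd(|Δx|,|Δy|) over the edges gives the boundary count: gcd(5,10) + gcd(4,1) + gcd(1,9) = 5+1+1 = 7.
By Pick's theorem A = I + B/2 − 1, so I = 17.5 − 7/2 + 1 = 15.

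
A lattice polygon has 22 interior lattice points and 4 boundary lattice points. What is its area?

23

Pick's theorem states A = I + B/2 − 1, so A = 22 + 4/2 − 1 = 23.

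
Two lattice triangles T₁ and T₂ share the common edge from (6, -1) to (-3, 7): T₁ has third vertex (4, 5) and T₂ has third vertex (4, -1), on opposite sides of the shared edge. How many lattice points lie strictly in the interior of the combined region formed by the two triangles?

The union is the simple quadrilateral with vertices (6, -1), (4, 5), (-3, 7), (4, -1) in order.
By the shoelace formula, twice the signed area is |(6·5 − 4·(-1)) + (4·7 − (-3)·5) + ((-3)·(-1) − 4·7) + (4·(-1) − 6·(-1))| = 54, so the area is 27.
Summing gcd(|Δx|,|Δy|) over the edges gives the boundary count: gcd(2,6) + gcd(7,2) + gcd(7,8) + gcd(2,0) = 2+1+1+2 = 6.
By Pick's theorem I = A − B/2 + 1 = 27 − 6/2 + 1 = 25.

25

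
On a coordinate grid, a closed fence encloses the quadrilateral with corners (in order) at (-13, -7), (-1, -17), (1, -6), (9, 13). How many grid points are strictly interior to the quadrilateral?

By the shoelace formula, twice the signed area is |((-13)·(-17) − (-1)·(-7)) + ((-1)·(-6) − 1·(-17)) + (1·13 − 9·(-6)) + (9·(-7) − (-13)·13)| = 410, so the area is 205.
Along each edge there are gcd(|Δx|,|Δy|)+1 lattice points, so counting each shared vertex once the boundary has gcd(12,10) + gcd(2,11) + gcd(8,19) + gcd(22,20) = 2+1+1+2 = 6.
By Pick's theorem A = I + B/2 − 1, so I = 205 − 6/2 + 1 = 203.

203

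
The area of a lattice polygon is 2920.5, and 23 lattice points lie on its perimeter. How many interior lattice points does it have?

2910

From Pick's theorem, I = A − B/2 + 1 = 2920.5 − 23/2 + 1 = 2910.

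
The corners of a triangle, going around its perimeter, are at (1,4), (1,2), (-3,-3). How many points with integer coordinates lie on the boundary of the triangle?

4

Along each edge there are gcd(|Δx|,|Δy|)+1 lattice points, so counting each shared vertex once the boundary has gcd(0,2) + gcd(4,5) + gcd(4,7) = 2+1+1 = 4.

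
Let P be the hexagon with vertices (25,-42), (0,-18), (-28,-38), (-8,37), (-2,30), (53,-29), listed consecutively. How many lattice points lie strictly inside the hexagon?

2741

Using the shoelace formula, 2A = |(25·(-18) − 0·(-42)) + (0·(-38) − (-28)·(-18)) + ((-28)·37 − (-8)·(-38)) + ((-8)·30 − (-2)·37) + ((-2)·(-29) − 53·30) + (53·(-42) − 25·(-29))| = 5493, so the area is 5493/2.
Along each edge there are gcd(|Δx|,|Δy|)+1 lattice points, so counting each shared vertex once the boundary has gcd(25,24) + gcd(28,20) + gcd(20,75) + gcd(6,7) + gcd(55,59) + gcd(28,13) = 1+4+5+1+1+1 = 13.
By Pick's theorem A = I + B/2 − 1, so I = 5493/2 − 13/2 + 1 = 2741.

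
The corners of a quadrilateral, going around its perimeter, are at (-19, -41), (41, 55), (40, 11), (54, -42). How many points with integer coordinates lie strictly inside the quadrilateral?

Using the shoelace formula, 2A = |((-19)·55 − 41·(-41)) + (41·11 − 40·55) + (40·(-42) − 54·11) + (54·(-41) − (-19)·(-42))| = 6399, so the area is 3199.5.
The number of boundary lattice points is Σ gcd(|Δx|,|Δy|) = gcd(60,96) + gcd(1,44) + gcd(14,53) + gcd(73,1) = 12+1+1+1 = 15.
By Pick's theorem A = I + B/2 − 1, so I = 3199.5 − 15/2 + 1 = 3193.

3193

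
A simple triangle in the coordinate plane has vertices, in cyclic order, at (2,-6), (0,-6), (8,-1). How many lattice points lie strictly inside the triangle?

The shoelace formula gives twice the area as |[2·(-6) − 0·(-6)] + [0·(-1) − 8·(-6)] + [8·(-6) − 2·(-1)]| = 10, so the area is 5.
Along each edge there are gcd(|Δx|,|Δy|)+1 lattice points, so counting each shared vertex once the boundary has gcd(2,0) + gcd(8,5) + gcd(6,5) = 2+1+1 = 4.
Pick's theorem gives I = A − B/2 + 1 = 5 − 4/2 + 1 = 4.

4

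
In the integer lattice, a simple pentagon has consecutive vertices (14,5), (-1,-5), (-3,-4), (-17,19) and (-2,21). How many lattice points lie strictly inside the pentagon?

By the shoelace formula, twice the signed area is |[14·(-5) − (-1)·5] + [(-1)·(-4) − (-3)·(-5)] + [(-3)·19 − (-17)·(-4)] + [(-17)·21 − (-2)·19] + [(-2)·5 − 14·21]| = 824, so the area is 412.
Summing gcd(|Δx|,|Δy|) over the edges gives the boundary count: gcd(15,10) + gcd(2,1) + gcd(14,23) + gcd(15,2) + gcd(16,16) = 5+1+1+1+16 = 24.
Pick's theorem gives I = A − B/2 + 1 = 412 − 24/2 + 1 = 401.

401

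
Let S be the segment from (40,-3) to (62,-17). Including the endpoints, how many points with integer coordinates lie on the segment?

The number of lattice points on a segment between lattice points is gcd(|Δx|,|Δy|) + 1 = gcd(22,14) + 1 = 2 + 1 = 3.

3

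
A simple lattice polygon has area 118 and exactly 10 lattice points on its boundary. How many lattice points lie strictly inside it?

Pick's theorem A = I + B/2 − 1 rearranges to I = A − B/2 + 1 = 118 − 10/2 + 1 = 114.

114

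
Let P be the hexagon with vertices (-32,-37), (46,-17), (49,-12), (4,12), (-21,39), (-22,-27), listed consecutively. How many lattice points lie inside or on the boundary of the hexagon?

The shoelace formula gives twice the area as |[(-32)·(-17) − 46·(-37)] + [46·(-12) − 49·(-17)] + [49·12 − 4·(-12)] + [4·39 − (-21)·12] + [(-21)·(-27) − (-22)·39] + [(-22)·(-37) − (-32)·(-27)]| = 4946, so the area is 2473.
Summing gcd(|Δx|,|Δy|) over the edges gives the boundary count: gcd(78,20) + gcd(3,5) + gcd(45,24) + gcd(25,27) + gcd(1,66) + gcd(10,10) = 2+1+3+1+1+10 = 18.
Pick's theorem gives I = A − B/2 + 1 = 2473 − 18/2 + 1 = 2465, so the closed region contains I + B = 2465 + 18 = 2483 lattice points.

2483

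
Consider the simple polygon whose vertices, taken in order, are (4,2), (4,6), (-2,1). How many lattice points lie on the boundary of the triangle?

Along each edge there are gcd(|Δx|,|Δy|)+1 lattice points, so counting each shared vertex once the boundary has gcd(0,4) + gcd(6,5) + gcd(6,1) = 4+1+1 = 6.

6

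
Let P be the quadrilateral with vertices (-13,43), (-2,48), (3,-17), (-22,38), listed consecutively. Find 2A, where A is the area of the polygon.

1360

By the shoelace formula, twice the signed area is |((-13)·48 − (-2)·43) + ((-2)·(-17) − 3·48) + (3·38 − (-22)·(-17)) + ((-22)·43 − (-13)·38)| = 1360, so the area is 680.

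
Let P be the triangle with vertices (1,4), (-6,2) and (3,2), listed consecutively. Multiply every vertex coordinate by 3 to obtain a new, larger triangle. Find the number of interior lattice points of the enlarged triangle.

The shoelace formula gives twice the area as |[1·2 − (-6)·4] + [(-6)·2 − 3·2] + [3·4 − 1·2]| = 18, so the area is 9.
Summing gcd(|Δx|,|Δy|) over the edges gives the boundary count: gcd(7,2) + gcd(9,0) + gcd(2,2) = 1+9+2 = 12.
Scaling by 3 multiplies the area by 3² = 9 (so the new area is 81) and multiplies the boundary lattice-point count by 3, giving 36.
By Pick's theorem, the interior count of the dilated polygon is 81 − 36/2 + 1 = 64.

64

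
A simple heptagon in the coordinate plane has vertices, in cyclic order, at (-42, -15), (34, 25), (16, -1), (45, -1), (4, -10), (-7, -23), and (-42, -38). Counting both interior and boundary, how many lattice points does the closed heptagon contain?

1643

The shoelace formula gives twice the area as |((-42)·25 − 34·(-15)) + (34·(-1) − 16·25) + (16·(-1) − 45·(-1)) + (45·(-10) − 4·(-1)) + (4·(-23) − (-7)·(-10)) + ((-7)·(-38) − (-42)·(-23)) + ((-42)·(-15) − (-42)·(-38))| = 3219, so the area is 1609.5.
The number of boundary lattice points is Σ gcd(|Δx|,|Δy|) = gcd(76,40) + gcd(18,26) + gcd(29,0) + gcd(41,9) + gcd(11,13) + gcd(35,15) + gcd(0,23) = 4+2+29+1+1+5+23 = 65.
Pick's theorem gives I = A − B/2 + 1 = 1609.5 − 65/2 + 1 = 1578, so the closed region contains I + B = 1578 + 65 = 1643 lattice points.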